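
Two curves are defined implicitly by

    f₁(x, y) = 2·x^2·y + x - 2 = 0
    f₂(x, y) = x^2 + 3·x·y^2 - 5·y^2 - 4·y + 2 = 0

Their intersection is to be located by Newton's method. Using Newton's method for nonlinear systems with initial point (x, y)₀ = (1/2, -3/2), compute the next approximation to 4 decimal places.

At (1/2, -3/2): F = (-2.2500, 0.3750).
Jacobian J = [[4·x·y + 1, 2·x^2], [2·x + 3·y^2, 6·x·y - 10·y - 4]].
At the point, J = [[-2.0000, 0.5000], [7.7500, 6.5000]] (det J = -16.8750).
Solving J·Δ = −F gives Δ = (-0.8778, 0.9889).
Then the next iterate is (x, y)₁ = (-0.3778, -0.5111).

(-0.3778, -0.5111)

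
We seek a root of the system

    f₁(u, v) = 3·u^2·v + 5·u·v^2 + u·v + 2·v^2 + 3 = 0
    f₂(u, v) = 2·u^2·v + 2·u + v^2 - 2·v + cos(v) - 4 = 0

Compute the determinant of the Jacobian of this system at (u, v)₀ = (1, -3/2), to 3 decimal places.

-69.502

J = [[6·u·v + 5·v^2 + v, 3·u^2 + 10·u·v + u + 4·v], [4·u·v + 2, 2·u^2 + 2·v - sin(v) - 2]].
At the point, J = [[0.750, -17.000], [-4.000, -2.00251]].
det J = -69.502.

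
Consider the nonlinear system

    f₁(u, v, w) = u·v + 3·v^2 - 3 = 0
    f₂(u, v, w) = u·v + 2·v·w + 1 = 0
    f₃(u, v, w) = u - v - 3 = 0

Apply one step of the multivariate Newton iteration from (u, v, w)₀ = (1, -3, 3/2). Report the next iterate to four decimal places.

(1.2000, -1.8000, 0.3667)

At (1, -3, 3/2): F = (21.0000, -11.0000, 1.0000).
Jacobian J = [[v, u + 6·v, 0], [v, u + 2·w, 2·v], [1, -1, 0]].
At the point, J = [[-3.0000, -17.0000, 0.0000], [-3.0000, 4.0000, -6.0000], [1.0000, -1.0000, 0.0000]] (det J = 120.0000).
Solving J·Δ = −F gives Δ = (0.2000, 1.2000, -1.1333).
Then the next iterate is (u, v, w)₁ = (1.2000, -1.8000, 0.3667).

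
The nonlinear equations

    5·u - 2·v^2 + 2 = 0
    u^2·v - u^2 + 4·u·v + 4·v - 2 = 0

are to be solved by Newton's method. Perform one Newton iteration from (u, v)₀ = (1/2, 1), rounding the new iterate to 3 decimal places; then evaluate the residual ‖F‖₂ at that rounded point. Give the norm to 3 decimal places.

At (1/2, 1): F = (2.500, 4.000).
Jacobian J = [[5, -4·v], [2·u·v - 2·u + 4·v, u^2 + 4·u + 4]].
At the point, J = [[5.000, -4.000], [4.000, 6.250]] (det J = 47.250).
Solving J·Δ = −F gives Δ = (-0.669, -0.212).
Then the next iterate is (u, v)₁ = (-0.169, 0.788).
Re-evaluating at (-0.169, 0.788): F = (-0.08689, 0.61326), so ‖F‖₂ = 0.619.

0.619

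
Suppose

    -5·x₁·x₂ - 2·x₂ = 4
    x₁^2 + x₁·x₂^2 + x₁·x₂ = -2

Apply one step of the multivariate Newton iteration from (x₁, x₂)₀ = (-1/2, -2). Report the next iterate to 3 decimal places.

(0.060, -3.207)

At (-1/2, -2): F = (-5.000, 1.250).
Jacobian J = [[-5·x₂, -5·x₁ - 2], [2·x₁ + x₂^2 + x₂, 2·x₁·x₂ + x₁]].
At the point, J = [[10.000, 0.500], [1.000, 1.500]] (det J = 14.500).
Solving J·Δ = −F gives Δ = (0.560, -1.207).
Then the next iterate is (x₁, x₂)₁ = (0.060, -3.207).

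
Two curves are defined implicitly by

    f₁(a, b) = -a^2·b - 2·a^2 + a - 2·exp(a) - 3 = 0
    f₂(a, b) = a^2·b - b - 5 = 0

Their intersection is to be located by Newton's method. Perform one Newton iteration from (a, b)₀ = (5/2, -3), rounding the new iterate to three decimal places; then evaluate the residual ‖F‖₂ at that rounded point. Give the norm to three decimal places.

10.664

At (5/2, -3): F = (-18.61499, -20.750).
Jacobian J = [[-2·a·b - 4·a - 2·exp(a) + 1, -a^2], [2·a·b, a^2 - 1]].
At the point, J = [[-18.36499, -6.250], [-15.000, 5.250]] (det J = -190.16619).
Solving J·Δ = −F gives Δ = (-1.196, 0.536).
Then the next iterate is (a, b)₁ = (1.304, -2.464).
Re-evaluating at (1.304, -2.464): F = (-8.27501, -6.72583), so ‖F‖₂ = 10.664.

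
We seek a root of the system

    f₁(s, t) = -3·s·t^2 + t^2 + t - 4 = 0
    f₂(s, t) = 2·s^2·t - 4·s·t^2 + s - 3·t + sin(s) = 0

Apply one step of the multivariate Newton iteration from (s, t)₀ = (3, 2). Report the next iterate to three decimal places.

At (3, 2): F = (-34.000, -14.85888).
Jacobian J = [[-3·t^2, -6·s·t + 2·t + 1], [4·s·t - 4·t^2 + cos(s) + 1, 2·s^2 - 8·s·t - 3]].
At the point, J = [[-12.000, -31.000], [8.01001, -33.000]] (det J = 644.31023).
Solving J·Δ = −F gives Δ = (-1.026, -0.699).
Then the next iterate is (s, t)₁ = (1.974, 1.301).

(1.974, 1.301)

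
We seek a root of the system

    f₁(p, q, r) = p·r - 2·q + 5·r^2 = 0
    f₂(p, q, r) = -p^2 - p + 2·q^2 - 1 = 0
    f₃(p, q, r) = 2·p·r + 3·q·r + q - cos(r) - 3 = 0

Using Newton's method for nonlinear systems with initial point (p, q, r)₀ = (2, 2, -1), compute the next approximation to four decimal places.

(-0.0854, 0.5717, -0.5072)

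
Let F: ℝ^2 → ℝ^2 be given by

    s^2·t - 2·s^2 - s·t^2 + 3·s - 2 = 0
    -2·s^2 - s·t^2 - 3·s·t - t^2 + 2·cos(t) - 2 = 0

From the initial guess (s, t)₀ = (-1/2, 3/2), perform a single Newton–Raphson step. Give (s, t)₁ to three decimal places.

At (-1/2, 3/2): F = (-2.500, -1.23353).
Jacobian J = [[2·s·t - 4·s - t^2 + 3, s^2 - 2·s·t], [-4·s - t^2 - 3·t, -2·s·t - 3·s - 2·t - 2·sin(t)]].
At the point, J = [[1.250, 1.750], [-4.750, -1.99499]] (det J = 5.81876).
Solving J·Δ = −F gives Δ = (-1.228, 2.306).
Then the next iterate is (s, t)₁ = (-1.728, 3.806).

(-1.728, 3.806)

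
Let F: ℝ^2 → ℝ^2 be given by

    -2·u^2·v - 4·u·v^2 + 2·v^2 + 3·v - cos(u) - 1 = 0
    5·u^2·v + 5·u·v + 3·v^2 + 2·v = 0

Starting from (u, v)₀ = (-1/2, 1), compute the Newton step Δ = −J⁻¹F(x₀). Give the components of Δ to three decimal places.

(-0.488, -0.556)

At (-1/2, 1): F = (4.62242, 3.750).
Jacobian J = [[-4·u·v - 4·v^2 + sin(u), -2·u^2 - 8·u·v + 4·v + 3], [10·u·v + 5·v, 5·u^2 + 5·u + 6·v + 2]].
At the point, J = [[-2.47943, 10.500], [0.000, 6.750]] (det J = -16.73612).
Solving J·Δ = −F gives Δ = (-0.488, -0.556).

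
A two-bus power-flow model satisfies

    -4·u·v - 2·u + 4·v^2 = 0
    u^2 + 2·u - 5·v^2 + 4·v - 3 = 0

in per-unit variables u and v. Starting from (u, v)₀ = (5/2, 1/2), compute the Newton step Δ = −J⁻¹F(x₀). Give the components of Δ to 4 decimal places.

(-1.3696, -0.5870)

At (5/2, 1/2): F = (-9.0000, 9.0000).
Jacobian J = [[-4·v - 2, -4·u + 8·v], [2·u + 2, -10·v + 4]].
At the point, J = [[-4.0000, -6.0000], [7.0000, -1.0000]] (det J = 46.0000).
Solving J·Δ = −F gives Δ = (-1.3696, -0.5870).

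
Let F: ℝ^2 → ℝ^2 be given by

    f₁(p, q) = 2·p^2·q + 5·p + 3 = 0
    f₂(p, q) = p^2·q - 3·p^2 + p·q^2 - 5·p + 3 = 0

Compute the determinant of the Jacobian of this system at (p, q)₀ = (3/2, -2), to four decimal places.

98.2500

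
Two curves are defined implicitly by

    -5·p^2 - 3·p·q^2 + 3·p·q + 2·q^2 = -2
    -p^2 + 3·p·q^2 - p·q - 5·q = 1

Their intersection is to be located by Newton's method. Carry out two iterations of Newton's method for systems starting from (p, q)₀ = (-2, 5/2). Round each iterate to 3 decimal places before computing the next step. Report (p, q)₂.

At (-2, 5/2): F = (17.000, -50.000).
Jacobian J = [[-10·p - 3·q^2 + 3·q, -6·p·q + 3·p + 4·q], [-2·p + 3·q^2 - q, 6·p·q - p - 5]].
At the point, J = [[8.750, 34.000], [20.250, -33.000]] (det J = -977.250).
Solving J·Δ = −F gives Δ = (1.166, -0.800).
Then the next iterate is (p, q)₁ = (-0.834, 1.700).
Round to (-0.834, 1.700) and repeat: F = (7.27960, -16.00854), J = [[4.770, 12.80480], [8.638, -12.67280]].
Δ = (0.659, -0.814), so (p, q)₂ = (-0.175, 0.886).

(-0.175, 0.886)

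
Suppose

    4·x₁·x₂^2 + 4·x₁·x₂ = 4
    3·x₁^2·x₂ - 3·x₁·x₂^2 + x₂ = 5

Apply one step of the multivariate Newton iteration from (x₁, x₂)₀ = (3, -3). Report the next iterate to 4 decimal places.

(1.4011, -2.5062)

At (3, -3): F = (68.0000, -170.0000).
Jacobian J = [[4·x₂^2 + 4·x₂, 8·x₁·x₂ + 4·x₁], [6·x₁·x₂ - 3·x₂^2, 3·x₁^2 - 6·x₁·x₂ + 1]].
At the point, J = [[24.0000, -60.0000], [-81.0000, 82.0000]] (det J = -2892.0000).
Solving J·Δ = −F gives Δ = (-1.5989, 0.4938).
Then the next iterate is (x₁, x₂)₁ = (1.4011, -2.5062).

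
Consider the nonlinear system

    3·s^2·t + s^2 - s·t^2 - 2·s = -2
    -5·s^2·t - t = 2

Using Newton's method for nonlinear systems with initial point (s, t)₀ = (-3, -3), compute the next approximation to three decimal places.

(-2.464, -1.092)

At (-3, -3): F = (-37.000, 136.000).
Jacobian J = [[6·s·t + 2·s - t^2 - 2, 3·s^2 - 2·s·t], [-10·s·t, -5·s^2 - 1]].
At the point, J = [[37.000, 9.000], [-90.000, -46.000]] (det J = -892.000).
Solving J·Δ = −F gives Δ = (0.536, 1.908).
Then the next iterate is (s, t)₁ = (-2.464, -1.092).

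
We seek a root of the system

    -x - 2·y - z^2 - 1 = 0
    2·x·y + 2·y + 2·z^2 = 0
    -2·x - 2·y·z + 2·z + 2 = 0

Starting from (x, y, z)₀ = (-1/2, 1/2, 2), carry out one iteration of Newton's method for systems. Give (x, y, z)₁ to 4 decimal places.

At (-1/2, 1/2, 2): F = (-5.5000, 8.5000, 5.0000).
Jacobian J = [[-1, -2, -2·z], [2·y, 2·x + 2, 4·z], [-2, -2·z, -2·y + 2]].
At the point, J = [[-1.0000, -2.0000, -4.0000], [1.0000, 1.0000, 8.0000], [-2.0000, -4.0000, 1.0000]] (det J = 9.0000).
Solving J·Δ = −F gives Δ = (9.8333, -4.1111, -1.7778).
Then the next iterate is (x, y, z)₁ = (9.3333, -3.6111, 0.2222).

(9.3333, -3.6111, 0.2222)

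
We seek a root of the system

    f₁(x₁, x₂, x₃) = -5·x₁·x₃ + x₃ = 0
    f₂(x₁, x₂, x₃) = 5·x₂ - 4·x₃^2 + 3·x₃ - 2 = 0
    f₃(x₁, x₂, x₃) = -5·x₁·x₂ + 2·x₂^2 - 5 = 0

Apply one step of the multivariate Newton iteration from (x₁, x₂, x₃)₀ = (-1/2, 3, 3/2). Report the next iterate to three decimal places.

(0.558, 2.681, 2.267)

At (-1/2, 3, 3/2): F = (5.250, 8.500, 20.500).
Jacobian J = [[-5·x₃, 0, -5·x₁ + 1], [0, 5, -8·x₃ + 3], [-5·x₂, -5·x₁ + 4·x₂, 0]].
At the point, J = [[-7.500, 0.000, 3.500], [0.000, 5.000, -9.000], [-15.000, 14.500, 0.000]] (det J = -716.250).
Solving J·Δ = −F gives Δ = (1.058, -0.319, 0.767).
Then the next iterate is (x₁, x₂, x₃)₁ = (0.558, 2.681, 2.267).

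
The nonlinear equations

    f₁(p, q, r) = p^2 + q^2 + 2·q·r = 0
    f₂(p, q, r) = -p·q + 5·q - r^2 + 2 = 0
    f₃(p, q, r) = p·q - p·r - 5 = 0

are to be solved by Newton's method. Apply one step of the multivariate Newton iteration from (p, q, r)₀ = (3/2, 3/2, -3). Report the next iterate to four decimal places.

(1.5833, 0.8026, -2.2807)

At (3/2, 3/2, -3): F = (-4.5000, -1.7500, 1.7500).
Jacobian J = [[2·p, 2·q + 2·r, 2·q], [-q, -p + 5, -2·r], [q - r, p, -p]].
At the point, J = [[3.0000, -3.0000, 3.0000], [-1.5000, 3.5000, 6.0000], [4.5000, 1.5000, -1.5000]] (det J = -171.0000).
Solving J·Δ = −F gives Δ = (0.0833, -0.6974, 0.7193).
Then the next iterate is (p, q, r)₁ = (1.5833, 0.8026, -2.2807).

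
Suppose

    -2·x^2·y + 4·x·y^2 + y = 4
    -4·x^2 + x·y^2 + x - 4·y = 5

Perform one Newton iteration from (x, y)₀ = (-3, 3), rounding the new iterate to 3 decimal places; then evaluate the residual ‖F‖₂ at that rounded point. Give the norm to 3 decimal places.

28.915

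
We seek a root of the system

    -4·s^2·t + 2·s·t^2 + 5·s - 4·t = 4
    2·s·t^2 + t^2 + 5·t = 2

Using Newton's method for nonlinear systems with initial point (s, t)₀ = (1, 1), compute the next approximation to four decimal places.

(-9.3333, 2.3333)

At (1, 1): F = (-5.0000, 6.0000).
Jacobian J = [[-8·s·t + 2·t^2 + 5, -4·s^2 + 4·s·t - 4], [2·t^2, 4·s·t + 2·t + 5]].
At the point, J = [[-1.0000, -4.0000], [2.0000, 11.0000]] (det J = -3.0000).
Solving J·Δ = −F gives Δ = (-10.3333, 1.3333).
Then the next iterate is (s, t)₁ = (-9.3333, 2.3333).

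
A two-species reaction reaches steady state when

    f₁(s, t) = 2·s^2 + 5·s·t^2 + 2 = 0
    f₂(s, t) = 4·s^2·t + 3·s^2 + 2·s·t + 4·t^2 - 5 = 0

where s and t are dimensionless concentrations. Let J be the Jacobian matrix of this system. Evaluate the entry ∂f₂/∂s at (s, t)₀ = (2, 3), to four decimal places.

66.0000

∂f₂/∂s = 8·s·t + 6·s + 2·t.
At (2, 3) this is 66.0000.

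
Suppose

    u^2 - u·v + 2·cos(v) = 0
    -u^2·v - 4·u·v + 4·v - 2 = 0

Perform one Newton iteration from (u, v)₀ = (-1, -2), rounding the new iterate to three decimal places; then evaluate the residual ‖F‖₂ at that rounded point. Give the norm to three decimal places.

9.747

At (-1, -2): F = (-1.83229, -16.000).
Jacobian J = [[2·u - v, -u - 2·sin(v)], [-2·u·v - 4·v, -u^2 - 4·u + 4]].
At the point, J = [[0.000, 2.81859], [4.000, 7.000]] (det J = -11.27438).
Solving J·Δ = −F gives Δ = (2.862, 0.650).
Then the next iterate is (u, v)₁ = (1.862, -1.350).
Re-evaluating at (1.862, -1.350): F = (6.41876, 7.33531), so ‖F‖₂ = 9.747.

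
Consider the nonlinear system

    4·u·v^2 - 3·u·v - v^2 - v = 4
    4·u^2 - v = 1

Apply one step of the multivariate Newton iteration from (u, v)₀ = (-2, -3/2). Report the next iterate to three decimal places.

(-1.005, -0.928)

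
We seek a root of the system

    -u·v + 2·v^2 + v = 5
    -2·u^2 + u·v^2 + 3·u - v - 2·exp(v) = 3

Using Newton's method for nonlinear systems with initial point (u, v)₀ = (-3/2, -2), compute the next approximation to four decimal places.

At (-3/2, -2): F = (-2.0000, -16.270671).
Jacobian J = [[-v, -u + 4·v + 1], [-4·u + v^2 + 3, 2·u·v - 2·exp(v) - 1]].
At the point, J = [[2.0000, -5.5000], [13.0000, 4.729329]] (det J = 80.958659).
Solving J·Δ = −F gives Δ = (1.2222, 0.0808).
Then the next iterate is (u, v)₁ = (-0.2778, -1.9192).

(-0.2778, -1.9192)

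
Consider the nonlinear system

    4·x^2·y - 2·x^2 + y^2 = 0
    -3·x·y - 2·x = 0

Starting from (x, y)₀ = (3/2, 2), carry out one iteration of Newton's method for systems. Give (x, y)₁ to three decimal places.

(-1.859, 5.304)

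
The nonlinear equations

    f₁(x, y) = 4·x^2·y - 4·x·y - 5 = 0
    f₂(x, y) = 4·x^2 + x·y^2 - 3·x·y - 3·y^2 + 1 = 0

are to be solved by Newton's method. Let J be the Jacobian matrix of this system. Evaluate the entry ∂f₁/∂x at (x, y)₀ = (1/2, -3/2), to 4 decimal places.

0.0000

∂f₁/∂x = 8·x·y - 4·y.
At (1/2, -3/2) this is 0.0000.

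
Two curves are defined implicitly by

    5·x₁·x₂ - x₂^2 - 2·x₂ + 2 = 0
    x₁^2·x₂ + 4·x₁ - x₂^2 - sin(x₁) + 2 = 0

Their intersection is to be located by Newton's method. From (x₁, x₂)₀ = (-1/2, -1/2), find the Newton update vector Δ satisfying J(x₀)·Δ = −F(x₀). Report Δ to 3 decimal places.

At (-1/2, -1/2): F = (4.000, 0.10443).
Jacobian J = [[5·x₂, 5·x₁ - 2·x₂ - 2], [2·x₁·x₂ - cos(x₁) + 4, x₁^2 - 2·x₂]].
At the point, J = [[-2.500, -3.500], [3.62242, 1.250]] (det J = 9.55346).
Solving J·Δ = −F gives Δ = (-0.562, 1.544).

(-0.562, 1.544)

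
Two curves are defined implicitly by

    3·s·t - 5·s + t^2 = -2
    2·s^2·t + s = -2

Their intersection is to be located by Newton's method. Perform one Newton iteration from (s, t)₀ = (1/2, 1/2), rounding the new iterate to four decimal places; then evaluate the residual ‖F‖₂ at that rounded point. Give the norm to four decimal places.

7.1856

At (1/2, 1/2): F = (0.5000, 2.7500).
Jacobian J = [[3·t - 5, 3·s + 2·t], [4·s·t + 1, 2·s^2]].
At the point, J = [[-3.5000, 2.5000], [2.0000, 0.5000]] (det J = -6.7500).
Solving J·Δ = −F gives Δ = (-0.9815, -1.5741).
Then the next iterate is (s, t)₁ = (-0.4815, -1.0741).
Re-evaluating at (-0.4815, -1.0741): F = (7.112728, 1.020456), so ‖F‖₂ = 7.1856.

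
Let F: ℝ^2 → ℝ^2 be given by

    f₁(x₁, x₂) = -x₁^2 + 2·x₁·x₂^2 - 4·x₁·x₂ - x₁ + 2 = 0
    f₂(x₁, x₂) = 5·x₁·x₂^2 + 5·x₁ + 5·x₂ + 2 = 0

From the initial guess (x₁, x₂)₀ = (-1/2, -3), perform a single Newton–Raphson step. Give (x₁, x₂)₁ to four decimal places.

At (-1/2, -3): F = (-12.7500, -38.0000).
Jacobian J = [[-2·x₁ + 2·x₂^2 - 4·x₂ - 1, 4·x₁·x₂ - 4·x₁], [5·x₂^2 + 5, 10·x₁·x₂ + 5]].
At the point, J = [[30.0000, 8.0000], [50.0000, 20.0000]] (det J = 200.0000).
Solving J·Δ = −F gives Δ = (-0.2450, 2.5125).
Then the next iterate is (x₁, x₂)₁ = (-0.7450, -0.4875).

(-0.7450, -0.4875)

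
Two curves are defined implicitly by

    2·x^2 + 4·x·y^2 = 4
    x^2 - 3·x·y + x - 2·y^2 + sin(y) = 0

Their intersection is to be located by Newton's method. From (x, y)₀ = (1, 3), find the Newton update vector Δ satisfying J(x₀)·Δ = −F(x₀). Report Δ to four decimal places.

(0.1068, -1.5947)

At (1, 3): F = (34.0000, -24.858880).
Jacobian J = [[4·x + 4·y^2, 8·x·y], [2·x - 3·y + 1, -3·x - 4·y + cos(y)]].
At the point, J = [[40.0000, 24.0000], [-6.0000, -15.989992]] (det J = -495.599700).
Solving J·Δ = −F gives Δ = (0.1068, -1.5947).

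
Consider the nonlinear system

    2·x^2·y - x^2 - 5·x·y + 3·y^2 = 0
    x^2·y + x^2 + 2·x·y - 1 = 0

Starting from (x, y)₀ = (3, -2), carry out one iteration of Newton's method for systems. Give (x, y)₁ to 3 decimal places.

At (3, -2): F = (-3.000, -22.000).
Jacobian J = [[4·x·y - 2·x - 5·y, 2·x^2 - 5·x + 6·y], [2·x·y + 2·x + 2·y, x^2 + 2·x]].
At the point, J = [[-20.000, -9.000], [-10.000, 15.000]] (det J = -390.000).
Solving J·Δ = −F gives Δ = (-0.623, 1.051).
Then the next iterate is (x, y)₁ = (2.377, -0.949).

(2.377, -0.949)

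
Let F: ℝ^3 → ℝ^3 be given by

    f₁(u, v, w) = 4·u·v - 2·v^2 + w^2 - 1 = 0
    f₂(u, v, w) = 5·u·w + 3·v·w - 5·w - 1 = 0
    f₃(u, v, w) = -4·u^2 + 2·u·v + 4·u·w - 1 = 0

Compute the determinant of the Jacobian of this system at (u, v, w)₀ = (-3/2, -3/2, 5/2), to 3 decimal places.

-324.000

J = [[4·v, 4·u - 4·v, 2·w], [5·w, 3·w, 5·u + 3·v - 5], [-8·u + 2·v + 4·w, 2·u, 4·u]].
At the point, J = [[-6.000, 0.000, 5.000], [12.500, 7.500, -17.000], [19.000, -3.000, -6.000]].
det J = -324.000.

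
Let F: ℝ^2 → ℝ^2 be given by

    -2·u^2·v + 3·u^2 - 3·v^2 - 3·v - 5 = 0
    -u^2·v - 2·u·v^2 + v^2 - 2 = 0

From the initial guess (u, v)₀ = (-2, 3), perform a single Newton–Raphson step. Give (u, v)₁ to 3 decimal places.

At (-2, 3): F = (-53.000, 31.000).
Jacobian J = [[-4·u·v + 6·u, -2·u^2 - 6·v - 3], [-2·u·v - 2·v^2, -u^2 - 4·u·v + 2·v]].
At the point, J = [[12.000, -29.000], [-6.000, 26.000]] (det J = 138.000).
Solving J·Δ = −F gives Δ = (3.471, -0.391).
Then the next iterate is (u, v)₁ = (1.471, 2.609).

(1.471, 2.609)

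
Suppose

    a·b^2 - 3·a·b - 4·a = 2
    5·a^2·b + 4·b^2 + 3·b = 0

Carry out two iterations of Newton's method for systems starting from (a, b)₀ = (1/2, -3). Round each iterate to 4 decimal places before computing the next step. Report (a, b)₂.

At (1/2, -3): F = (5.0000, 23.2500).
Jacobian J = [[b^2 - 3·b - 4, 2·a·b - 3·a], [10·a·b, 5·a^2 + 8·b + 3]].
At the point, J = [[14.0000, -4.5000], [-15.0000, -19.7500]] (det J = -344.0000).
Solving J·Δ = −F gives Δ = (0.0171, 1.1642).
Then the next iterate is (a, b)₁ = (0.5171, -1.8358).
Round to (0.5171, -1.8358) and repeat: F = (0.522187, 5.518852), J = [[4.877562, -3.449884], [-9.492922, -10.349438]].
Δ = (0.1638, 0.3830), so (a, b)₂ = (0.6809, -1.4528).

(0.6809, -1.4528)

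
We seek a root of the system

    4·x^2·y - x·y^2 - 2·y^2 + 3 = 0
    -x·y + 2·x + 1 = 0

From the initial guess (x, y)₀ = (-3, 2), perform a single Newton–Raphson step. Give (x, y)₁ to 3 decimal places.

At (-3, 2): F = (79.000, 1.000).
Jacobian J = [[8·x·y - y^2, 4·x^2 - 2·x·y - 4·y], [-y + 2, -x]].
At the point, J = [[-52.000, 40.000], [0.000, 3.000]] (det J = -156.000).
Solving J·Δ = −F gives Δ = (1.263, -0.333).
Then the next iterate is (x, y)₁ = (-1.737, 1.667).

(-1.737, 1.667)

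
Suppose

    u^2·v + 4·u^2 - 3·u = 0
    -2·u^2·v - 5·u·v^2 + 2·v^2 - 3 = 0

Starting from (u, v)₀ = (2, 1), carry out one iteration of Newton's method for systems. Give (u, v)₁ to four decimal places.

(1.2697, 0.6039)

At (2, 1): F = (14.0000, -19.0000).
Jacobian J = [[2·u·v + 8·u - 3, u^2], [-4·u·v - 5·v^2, -2·u^2 - 10·u·v + 4·v]].
At the point, J = [[17.0000, 4.0000], [-13.0000, -24.0000]] (det J = -356.0000).
Solving J·Δ = −F gives Δ = (-0.7303, -0.3961).
Then the next iterate is (u, v)₁ = (1.2697, 0.6039).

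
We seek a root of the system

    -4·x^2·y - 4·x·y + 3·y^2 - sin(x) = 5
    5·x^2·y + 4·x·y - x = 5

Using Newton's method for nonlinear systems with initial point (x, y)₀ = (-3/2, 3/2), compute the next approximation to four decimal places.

At (-3/2, 3/2): F = (-1.752505, 4.3750).
Jacobian J = [[-8·x·y - 4·y - cos(x), -4·x^2 - 4·x + 6·y], [10·x·y + 4·y - 1, 5·x^2 + 4·x]].
At the point, J = [[11.929263, 6.0000], [-17.5000, 5.2500]] (det J = 167.628630).
Solving J·Δ = −F gives Δ = (0.2115, -0.1284).
Then the next iterate is (x, y)₁ = (-1.2885, 1.3716).

(-1.2885, 1.3716)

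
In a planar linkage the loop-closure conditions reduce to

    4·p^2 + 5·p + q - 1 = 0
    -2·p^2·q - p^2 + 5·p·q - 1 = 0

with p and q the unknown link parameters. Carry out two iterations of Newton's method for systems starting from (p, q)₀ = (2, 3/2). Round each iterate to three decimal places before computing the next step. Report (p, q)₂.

(0.372, -0.245)

At (2, 3/2): F = (26.500, -2.000).
Jacobian J = [[8·p + 5, 1], [-4·p·q - 2·p + 5·q, -2·p^2 + 5·p]].
At the point, J = [[21.000, 1.000], [-8.500, 2.000]] (det J = 50.500).
Solving J·Δ = −F gives Δ = (-1.089, -3.629).
Then the next iterate is (p, q)₁ = (0.911, -2.129).
Round to (0.911, -2.129) and repeat: F = (4.74568, -7.99371), J = [[12.288, 1.000], [-4.70892, 2.89516]].
Δ = (-0.539, 1.884), so (p, q)₂ = (0.372, -0.245).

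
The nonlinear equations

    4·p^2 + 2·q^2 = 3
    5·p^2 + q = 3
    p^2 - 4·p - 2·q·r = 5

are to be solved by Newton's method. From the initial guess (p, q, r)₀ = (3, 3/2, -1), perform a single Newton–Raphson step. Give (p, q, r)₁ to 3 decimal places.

(1.567, 0.981, -3.968)

At (3, 3/2, -1): F = (37.500, 43.500, -5.000).
Jacobian J = [[8·p, 4·q, 0], [10·p, 1, 0], [2·p - 4, -2·r, -2·q]].
At the point, J = [[24.000, 6.000, 0.000], [30.000, 1.000, 0.000], [2.000, 2.000, -3.000]] (det J = 468.000).
Solving J·Δ = −F gives Δ = (-1.433, -0.519, -2.968).
Then the next iterate is (p, q, r)₁ = (1.567, 0.981, -3.968).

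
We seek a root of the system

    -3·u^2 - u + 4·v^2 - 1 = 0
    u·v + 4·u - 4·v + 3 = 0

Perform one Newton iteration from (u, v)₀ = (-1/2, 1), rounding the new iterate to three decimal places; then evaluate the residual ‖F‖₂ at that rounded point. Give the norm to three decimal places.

At (-1/2, 1): F = (2.750, -3.500).
Jacobian J = [[-6·u - 1, 8·v], [v + 4, u - 4]].
At the point, J = [[2.000, 8.000], [5.000, -4.500]] (det J = -49.000).
Solving J·Δ = −F gives Δ = (0.319, -0.423).
Then the next iterate is (u, v)₁ = (-0.181, 0.577).
Re-evaluating at (-0.181, 0.577): F = (0.41443, -0.13644), so ‖F‖₂ = 0.436.

0.436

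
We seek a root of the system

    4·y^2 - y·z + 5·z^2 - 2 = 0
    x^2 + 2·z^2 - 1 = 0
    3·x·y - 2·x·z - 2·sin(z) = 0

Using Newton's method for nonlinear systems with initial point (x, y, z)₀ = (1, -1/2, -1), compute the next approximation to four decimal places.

At (1, -1/2, -1): F = (3.5000, 2.0000, 2.182942).
Jacobian J = [[0, 8·y - z, -y + 10·z], [2·x, 0, 4·z], [3·y - 2·z, 3·x, -2·x - 2·cos(z)]].
At the point, J = [[0.0000, -3.0000, -9.5000], [2.0000, 0.0000, -4.0000], [0.5000, 3.0000, -3.080605]] (det J = -69.483628).
Solving J·Δ = −F gives Δ = (-0.1049, -0.2506, 0.4476).
Then the next iterate is (x, y, z)₁ = (0.8951, -0.7506, -0.5524).

(0.8951, -0.7506, -0.5524)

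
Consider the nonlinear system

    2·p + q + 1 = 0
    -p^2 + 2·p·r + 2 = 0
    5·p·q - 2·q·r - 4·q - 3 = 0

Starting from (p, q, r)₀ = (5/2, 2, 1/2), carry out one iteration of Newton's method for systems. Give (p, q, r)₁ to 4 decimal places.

(-3.5244, 6.0488, -3.9695)

At (5/2, 2, 1/2): F = (8.0000, -1.7500, 12.0000).
Jacobian J = [[2, 1, 0], [-2·p + 2·r, 0, 2·p], [5·q, 5·p - 2·r - 4, -2·q]].
At the point, J = [[2.0000, 1.0000, 0.0000], [-4.0000, 0.0000, 5.0000], [10.0000, 7.5000, -4.0000]] (det J = -41.0000).
Solving J·Δ = −F gives Δ = (-6.0244, 4.0488, -4.4695).
Then the next iterate is (p, q, r)₁ = (-3.5244, 6.0488, -3.9695).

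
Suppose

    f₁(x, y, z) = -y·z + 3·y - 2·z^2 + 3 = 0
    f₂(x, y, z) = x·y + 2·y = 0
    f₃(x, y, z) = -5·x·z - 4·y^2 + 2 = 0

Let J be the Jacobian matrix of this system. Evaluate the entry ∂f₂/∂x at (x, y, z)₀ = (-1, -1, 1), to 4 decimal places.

∂f₂/∂x = y.
At (-1, -1, 1) this is -1.0000.

-1.0000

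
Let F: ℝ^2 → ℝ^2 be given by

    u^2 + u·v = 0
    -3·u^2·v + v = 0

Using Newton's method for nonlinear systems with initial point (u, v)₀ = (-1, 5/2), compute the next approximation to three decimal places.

(-0.857, 1.071)

At (-1, 5/2): F = (-1.500, -5.000).
Jacobian J = [[2·u + v, u], [-6·u·v, -3·u^2 + 1]].
At the point, J = [[0.500, -1.000], [15.000, -2.000]] (det J = 14.000).
Solving J·Δ = −F gives Δ = (0.143, -1.429).
Then the next iterate is (u, v)₁ = (-0.857, 1.071).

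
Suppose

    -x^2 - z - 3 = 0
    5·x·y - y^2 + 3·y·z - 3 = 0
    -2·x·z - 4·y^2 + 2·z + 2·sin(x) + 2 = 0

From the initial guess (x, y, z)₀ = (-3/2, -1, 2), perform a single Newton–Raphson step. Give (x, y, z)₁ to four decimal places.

(-0.0615, 0.7773, -0.9346)

At (-3/2, -1, 2): F = (-7.2500, -2.5000, 6.005010).
Jacobian J = [[-2·x, 0, -1], [5·y, 5·x - 2·y + 3·z, 3·y], [-2·z + 2·cos(x), -8·y, -2·x + 2]].
At the point, J = [[3.0000, 0.0000, -1.0000], [-5.0000, 0.5000, -3.0000], [-3.858526, 8.0000, 5.0000]] (det J = 117.570737).
Solving J·Δ = −F gives Δ = (1.4385, 1.7773, -2.9346).
Then the next iterate is (x, y, z)₁ = (-0.0615, 0.7773, -0.9346).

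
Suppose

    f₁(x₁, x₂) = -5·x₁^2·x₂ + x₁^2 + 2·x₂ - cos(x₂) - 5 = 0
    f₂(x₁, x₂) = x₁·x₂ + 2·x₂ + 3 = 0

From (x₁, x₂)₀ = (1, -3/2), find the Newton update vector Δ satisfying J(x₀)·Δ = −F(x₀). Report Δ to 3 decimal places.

(0.105, 0.552)

At (1, -3/2): F = (0.42926, -1.500).
Jacobian J = [[-10·x₁·x₂ + 2·x₁, -5·x₁^2 + sin(x₂) + 2], [x₂, x₁ + 2]].
At the point, J = [[17.000, -3.99749], [-1.500, 3.000]] (det J = 45.00376).
Solving J·Δ = −F gives Δ = (0.105, 0.552).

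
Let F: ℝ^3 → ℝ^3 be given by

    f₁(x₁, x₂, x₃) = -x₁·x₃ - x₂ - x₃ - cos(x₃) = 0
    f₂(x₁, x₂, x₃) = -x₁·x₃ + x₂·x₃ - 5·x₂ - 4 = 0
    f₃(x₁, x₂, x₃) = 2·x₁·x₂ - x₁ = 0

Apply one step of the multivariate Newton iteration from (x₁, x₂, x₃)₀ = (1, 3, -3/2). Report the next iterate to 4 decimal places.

(1.2022, -0.0056, -0.4197)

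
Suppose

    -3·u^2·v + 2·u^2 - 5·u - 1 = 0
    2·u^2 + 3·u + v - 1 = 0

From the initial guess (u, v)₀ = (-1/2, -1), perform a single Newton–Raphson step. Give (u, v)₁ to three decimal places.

At (-1/2, -1): F = (2.750, -3.000).
Jacobian J = [[-6·u·v + 4·u - 5, -3·u^2], [4·u + 3, 1]].
At the point, J = [[-10.000, -0.750], [1.000, 1.000]] (det J = -9.250).
Solving J·Δ = −F gives Δ = (0.054, 2.946).
Then the next iterate is (u, v)₁ = (-0.446, 1.946).

(-0.446, 1.946)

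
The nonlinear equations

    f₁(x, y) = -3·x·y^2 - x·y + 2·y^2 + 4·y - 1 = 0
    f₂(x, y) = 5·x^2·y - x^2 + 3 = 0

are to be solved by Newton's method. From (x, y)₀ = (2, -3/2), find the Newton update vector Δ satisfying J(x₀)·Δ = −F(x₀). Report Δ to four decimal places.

(-0.4690, 0.7527)

At (2, -3/2): F = (-13.0000, -31.0000).
Jacobian J = [[-3·y^2 - y, -6·x·y - x + 4·y + 4], [10·x·y - 2·x, 5·x^2]].
At the point, J = [[-5.2500, 14.0000], [-34.0000, 20.0000]] (det J = 371.0000).
Solving J·Δ = −F gives Δ = (-0.4690, 0.7527).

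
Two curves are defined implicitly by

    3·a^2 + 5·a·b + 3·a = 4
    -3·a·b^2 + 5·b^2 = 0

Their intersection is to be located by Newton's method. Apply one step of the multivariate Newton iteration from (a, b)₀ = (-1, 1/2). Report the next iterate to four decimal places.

At (-1, 1/2): F = (-6.5000, 2.0000).
Jacobian J = [[6·a + 5·b + 3, 5·a], [-3·b^2, -6·a·b + 10·b]].
At the point, J = [[-0.5000, -5.0000], [-0.7500, 8.0000]] (det J = -7.7500).
Solving J·Δ = −F gives Δ = (-5.4194, -0.7581).
Then the next iterate is (a, b)₁ = (-6.4194, -0.2581).

(-6.4194, -0.2581)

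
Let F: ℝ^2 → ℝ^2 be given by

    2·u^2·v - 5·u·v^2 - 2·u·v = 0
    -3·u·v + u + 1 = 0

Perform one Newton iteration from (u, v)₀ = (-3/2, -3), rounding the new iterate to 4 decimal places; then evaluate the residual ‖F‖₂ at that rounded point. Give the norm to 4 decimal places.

8.3719

At (-3/2, -3): F = (45.0000, -14.0000).
Jacobian J = [[4·u·v - 5·v^2 - 2·v, 2·u^2 - 10·u·v - 2·u], [-3·v + 1, -3·u]].
At the point, J = [[-21.0000, -37.5000], [10.0000, 4.5000]] (det J = 280.5000).
Solving J·Δ = −F gives Δ = (1.1497, 0.5561).
Then the next iterate is (u, v)₁ = (-0.3503, -2.4439).
Re-evaluating at (-0.3503, -2.4439): F = (8.149113, -1.918595), so ‖F‖₂ = 8.3719.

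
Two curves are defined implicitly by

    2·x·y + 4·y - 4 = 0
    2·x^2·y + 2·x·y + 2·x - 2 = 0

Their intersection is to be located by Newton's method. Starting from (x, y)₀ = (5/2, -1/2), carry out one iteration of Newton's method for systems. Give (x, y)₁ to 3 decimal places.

(7.743, 1.027)

At (5/2, -1/2): F = (-8.500, -5.750).
Jacobian J = [[2·y, 2·x + 4], [4·x·y + 2·y + 2, 2·x^2 + 2·x]].
At the point, J = [[-1.000, 9.000], [-4.000, 17.500]] (det J = 18.500).
Solving J·Δ = −F gives Δ = (5.243, 1.527).
Then the next iterate is (x, y)₁ = (7.743, 1.027).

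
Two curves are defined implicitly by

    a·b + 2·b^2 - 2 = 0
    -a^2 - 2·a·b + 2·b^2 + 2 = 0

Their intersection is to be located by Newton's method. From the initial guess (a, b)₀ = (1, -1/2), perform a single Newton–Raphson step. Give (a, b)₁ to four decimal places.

(-9.5000, 2.7500)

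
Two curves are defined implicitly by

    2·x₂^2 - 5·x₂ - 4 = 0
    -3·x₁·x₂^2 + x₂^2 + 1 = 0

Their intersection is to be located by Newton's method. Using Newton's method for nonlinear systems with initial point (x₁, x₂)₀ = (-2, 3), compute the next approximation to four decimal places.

At (-2, 3): F = (-1.0000, 64.0000).
Jacobian J = [[0, 4·x₂ - 5], [-3·x₂^2, -6·x₁·x₂ + 2·x₂]].
At the point, J = [[0.0000, 7.0000], [-27.0000, 42.0000]] (det J = 189.0000).
Solving J·Δ = −F gives Δ = (2.5926, 0.1429).
Then the next iterate is (x₁, x₂)₁ = (0.5926, 3.1429).

(0.5926, 3.1429)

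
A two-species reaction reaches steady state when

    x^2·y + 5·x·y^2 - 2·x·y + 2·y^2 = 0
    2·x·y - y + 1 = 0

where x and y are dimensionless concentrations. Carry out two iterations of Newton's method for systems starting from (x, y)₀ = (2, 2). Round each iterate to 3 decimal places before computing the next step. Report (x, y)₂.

At (2, 2): F = (48.000, 7.000).
Jacobian J = [[2·x·y + 5·y^2 - 2·y, x^2 + 10·x·y - 2·x + 4·y], [2·y, 2·x - 1]].
At the point, J = [[24.000, 48.000], [4.000, 3.000]] (det J = -120.000).
Solving J·Δ = −F gives Δ = (-1.600, -0.200).
Then the next iterate is (x, y)₁ = (0.400, 1.800).
Round to (0.400, 1.800) and repeat: F = (11.808, 0.640), J = [[14.040, 13.760], [3.600, -0.200]].
Δ = (-0.213, -0.640), so (x, y)₂ = (0.187, 1.160).

(0.187, 1.160)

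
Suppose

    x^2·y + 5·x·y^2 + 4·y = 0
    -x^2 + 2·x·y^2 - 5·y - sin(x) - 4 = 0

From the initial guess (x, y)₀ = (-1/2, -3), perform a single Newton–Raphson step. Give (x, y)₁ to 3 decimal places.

At (-1/2, -3): F = (-35.250, 2.22943).
Jacobian J = [[2·x·y + 5·y^2, x^2 + 10·x·y + 4], [-2·x + 2·y^2 - cos(x), 4·x·y - 5]].
At the point, J = [[48.000, 19.250], [18.12242, 1.000]] (det J = -300.85654).
Solving J·Δ = −F gives Δ = (-0.260, 2.479).
Then the next iterate is (x, y)₁ = (-0.760, -0.521).

(-0.760, -0.521)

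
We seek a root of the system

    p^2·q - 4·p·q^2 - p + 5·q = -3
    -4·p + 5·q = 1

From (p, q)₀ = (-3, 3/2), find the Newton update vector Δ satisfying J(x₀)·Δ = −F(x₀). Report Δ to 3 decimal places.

At (-3, 3/2): F = (54.000, 18.500).
Jacobian J = [[2·p·q - 4·q^2 - 1, p^2 - 8·p·q + 5], [-4, 5]].
At the point, J = [[-19.000, 50.000], [-4.000, 5.000]] (det J = 105.000).
Solving J·Δ = −F gives Δ = (6.238, 1.290).

(6.238, 1.290)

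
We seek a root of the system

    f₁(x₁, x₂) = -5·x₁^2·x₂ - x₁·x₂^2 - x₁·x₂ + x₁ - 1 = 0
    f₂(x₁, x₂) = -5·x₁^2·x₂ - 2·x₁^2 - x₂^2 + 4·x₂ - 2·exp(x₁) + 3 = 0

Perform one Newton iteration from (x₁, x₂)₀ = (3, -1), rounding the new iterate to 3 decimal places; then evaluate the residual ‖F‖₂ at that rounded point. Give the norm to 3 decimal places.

15.598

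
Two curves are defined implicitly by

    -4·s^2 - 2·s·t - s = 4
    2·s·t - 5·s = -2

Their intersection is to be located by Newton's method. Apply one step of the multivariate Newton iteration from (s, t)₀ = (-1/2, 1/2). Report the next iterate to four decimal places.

(-0.5000, 4.5000)

At (-1/2, 1/2): F = (-4.0000, 4.0000).
Jacobian J = [[-8·s - 2·t - 1, -2·s], [2·t - 5, 2·s]].
At the point, J = [[2.0000, 1.0000], [-4.0000, -1.0000]] (det J = 2.0000).
Solving J·Δ = −F gives Δ = (0.0000, 4.0000).
Then the next iterate is (s, t)₁ = (-0.5000, 4.5000).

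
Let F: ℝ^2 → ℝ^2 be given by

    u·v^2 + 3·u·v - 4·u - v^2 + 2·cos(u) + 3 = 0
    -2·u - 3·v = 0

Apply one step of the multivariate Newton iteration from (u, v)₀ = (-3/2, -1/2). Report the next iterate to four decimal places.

(2.5415, -1.6943)

At (-3/2, -1/2): F = (10.766474, 4.5000).
Jacobian J = [[v^2 + 3·v - 2·sin(u) - 4, 2·u·v + 3·u - 2·v], [-2, -3]].
At the point, J = [[-3.255010, -2.0000], [-2.0000, -3.0000]] (det J = 5.765030).
Solving J·Δ = −F gives Δ = (4.0415, -1.1943).
Then the next iterate is (u, v)₁ = (2.5415, -1.6943).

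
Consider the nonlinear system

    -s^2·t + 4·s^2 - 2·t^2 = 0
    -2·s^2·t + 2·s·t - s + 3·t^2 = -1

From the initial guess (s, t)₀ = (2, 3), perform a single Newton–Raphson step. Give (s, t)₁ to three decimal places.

(2.113, 2.153)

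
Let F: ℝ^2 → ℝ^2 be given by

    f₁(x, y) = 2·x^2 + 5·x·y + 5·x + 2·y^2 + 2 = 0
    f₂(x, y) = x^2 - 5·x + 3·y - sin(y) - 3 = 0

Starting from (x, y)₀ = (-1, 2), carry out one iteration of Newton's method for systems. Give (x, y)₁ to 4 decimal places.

At (-1, 2): F = (-3.0000, 8.090703).
Jacobian J = [[4·x + 5·y + 5, 5·x + 4·y], [2·x - 5, -cos(y) + 3]].
At the point, J = [[11.0000, 3.0000], [-7.0000, 3.416147]] (det J = 58.577615).
Solving J·Δ = −F gives Δ = (0.5893, -1.1608).
Then the next iterate is (x, y)₁ = (-0.4107, 0.8392).

(-0.4107, 0.8392)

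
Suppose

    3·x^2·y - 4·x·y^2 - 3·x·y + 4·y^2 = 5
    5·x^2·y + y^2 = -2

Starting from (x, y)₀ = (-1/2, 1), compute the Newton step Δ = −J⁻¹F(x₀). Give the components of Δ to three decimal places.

At (-1/2, 1): F = (3.250, 4.250).
Jacobian J = [[6·x·y - 4·y^2 - 3·y, 3·x^2 - 8·x·y - 3·x + 8·y], [10·x·y, 5·x^2 + 2·y]].
At the point, J = [[-10.000, 14.250], [-5.000, 3.250]] (det J = 38.750).
Solving J·Δ = −F gives Δ = (1.290, 0.677).

(1.290, 0.677)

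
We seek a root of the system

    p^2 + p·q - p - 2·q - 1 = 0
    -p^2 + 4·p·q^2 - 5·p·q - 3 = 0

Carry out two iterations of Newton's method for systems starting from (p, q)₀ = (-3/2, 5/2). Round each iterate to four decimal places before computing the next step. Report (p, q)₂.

(-1.3459, 0.5828)

At (-3/2, 5/2): F = (-6.0000, -24.0000).
Jacobian J = [[2·p + q - 1, p - 2], [-2·p + 4·q^2 - 5·q, 8·p·q - 5·p]].
At the point, J = [[-1.5000, -3.5000], [15.5000, -22.5000]] (det J = 88.0000).
Solving J·Δ = −F gives Δ = (-0.5795, -1.4659).
Then the next iterate is (p, q)₁ = (-2.0795, 1.0341).
Round to (-2.0795, 1.0341) and repeat: F = (1.185209, -5.467225), J = [[-4.1249, -4.0795], [3.265951, -6.805788]].
Δ = (0.7336, -0.4513), so (p, q)₂ = (-1.3459, 0.5828).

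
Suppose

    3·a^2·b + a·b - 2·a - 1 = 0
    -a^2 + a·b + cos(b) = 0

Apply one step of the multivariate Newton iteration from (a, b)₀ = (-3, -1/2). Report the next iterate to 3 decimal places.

(-1.810, -0.531)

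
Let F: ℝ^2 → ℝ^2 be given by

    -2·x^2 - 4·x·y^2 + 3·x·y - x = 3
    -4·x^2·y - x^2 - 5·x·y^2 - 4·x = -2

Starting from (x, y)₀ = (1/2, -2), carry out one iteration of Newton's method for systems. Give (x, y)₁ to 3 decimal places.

(-0.392, -2.768)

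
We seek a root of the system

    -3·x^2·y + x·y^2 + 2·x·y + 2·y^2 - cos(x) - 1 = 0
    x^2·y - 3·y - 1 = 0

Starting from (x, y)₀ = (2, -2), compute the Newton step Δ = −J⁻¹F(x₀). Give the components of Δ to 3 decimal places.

At (2, -2): F = (31.41615, -3.000).
Jacobian J = [[-6·x·y + y^2 + 2·y + sin(x), -3·x^2 + 2·x·y + 2·x + 4·y], [2·x·y, x^2 - 3]].
At the point, J = [[24.90930, -24.000], [-8.000, 1.000]] (det J = -167.09070).
Solving J·Δ = −F gives Δ = (-0.243, 1.057).

(-0.243, 1.057)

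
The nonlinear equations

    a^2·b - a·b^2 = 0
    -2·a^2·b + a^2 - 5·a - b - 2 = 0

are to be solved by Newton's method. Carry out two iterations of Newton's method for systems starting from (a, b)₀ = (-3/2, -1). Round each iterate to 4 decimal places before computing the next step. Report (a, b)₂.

At (-3/2, -1): F = (-0.7500, 13.2500).
Jacobian J = [[2·a·b - b^2, a^2 - 2·a·b], [-4·a·b + 2·a - 5, -2·a^2 - 1]].
At the point, J = [[2.0000, -0.7500], [-14.0000, -5.5000]] (det J = -21.5000).
Solving J·Δ = −F gives Δ = (0.6541, 0.7442).
Then the next iterate is (a, b)₁ = (-0.8459, -0.2558).
Round to (-0.8459, -0.2558) and repeat: F = (-0.127687, 3.566921), J = [[0.367329, 0.282784], [-7.557325, -2.431094]].
Δ = (0.5613, -0.2775), so (a, b)₂ = (-0.2846, -0.5333).

(-0.2846, -0.5333)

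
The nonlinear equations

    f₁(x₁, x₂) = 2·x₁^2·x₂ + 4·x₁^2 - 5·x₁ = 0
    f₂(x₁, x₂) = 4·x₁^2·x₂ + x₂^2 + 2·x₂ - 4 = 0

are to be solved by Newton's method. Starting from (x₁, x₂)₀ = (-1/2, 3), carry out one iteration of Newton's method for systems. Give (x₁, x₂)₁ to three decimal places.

At (-1/2, 3): F = (5.000, 14.000).
Jacobian J = [[4·x₁·x₂ + 8·x₁ - 5, 2·x₁^2], [8·x₁·x₂, 4·x₁^2 + 2·x₂ + 2]].
At the point, J = [[-15.000, 0.500], [-12.000, 9.000]] (det J = -129.000).
Solving J·Δ = −F gives Δ = (0.295, -1.163).
Then the next iterate is (x₁, x₂)₁ = (-0.205, 1.837).

(-0.205, 1.837)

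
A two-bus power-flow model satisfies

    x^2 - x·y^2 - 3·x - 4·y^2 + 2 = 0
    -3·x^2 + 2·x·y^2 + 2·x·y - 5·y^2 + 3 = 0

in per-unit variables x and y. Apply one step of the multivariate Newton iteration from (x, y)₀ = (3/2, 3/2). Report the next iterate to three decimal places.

At (3/2, 3/2): F = (-12.625, -3.750).
Jacobian J = [[2·x - y^2 - 3, -2·x·y - 8·y], [-6·x + 2·y^2 + 2·y, 4·x·y + 2·x - 10·y]].
At the point, J = [[-2.250, -16.500], [-1.500, -3.000]] (det J = -18.000).
Solving J·Δ = −F gives Δ = (-1.333, -0.583).
Then the next iterate is (x, y)₁ = (0.167, 0.917).

(0.167, 0.917)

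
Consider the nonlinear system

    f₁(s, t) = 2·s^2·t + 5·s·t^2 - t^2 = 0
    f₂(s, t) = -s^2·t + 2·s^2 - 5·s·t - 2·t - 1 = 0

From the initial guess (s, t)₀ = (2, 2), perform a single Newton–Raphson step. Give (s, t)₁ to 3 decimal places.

(3.971, -0.794)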